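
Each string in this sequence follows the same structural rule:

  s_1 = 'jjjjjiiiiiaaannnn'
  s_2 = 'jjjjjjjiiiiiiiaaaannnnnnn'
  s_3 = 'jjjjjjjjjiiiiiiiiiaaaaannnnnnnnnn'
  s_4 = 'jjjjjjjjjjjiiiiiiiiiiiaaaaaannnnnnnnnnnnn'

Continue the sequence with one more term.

jjjjjjjjjjjjjiiiiiiiiiiiiiaaaaaaannnnnnnnnnnnnnnn

Reading off run lengths: j runs 5, 7, 9, 11; i runs 5, 7, 9, 11; a runs 3, 4, 5, 6; n runs 4, 7, 10, 13 — each is linear in n (n = 1, 2, …).
At n = 5 the blocks have lengths 13, 13, 7, 16.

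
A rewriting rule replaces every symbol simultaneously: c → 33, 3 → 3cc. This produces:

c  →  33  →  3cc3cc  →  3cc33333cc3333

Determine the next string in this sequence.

3cc33333cc3cc3cc3cc3cc33333cc3cc3cc3cc

Replace each of the 14 characters of 3cc33333cc3333 in place — 3cc 33 33 3cc 3cc 3cc 3cc 3cc 33 33 3cc 3cc 3cc 3cc — and concatenate.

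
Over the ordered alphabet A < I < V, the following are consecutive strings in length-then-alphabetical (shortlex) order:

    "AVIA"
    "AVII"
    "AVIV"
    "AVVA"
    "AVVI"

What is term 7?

IAAA

Continuing the enumeration 2 steps past AVVI: AVVI → AVVV → (answer).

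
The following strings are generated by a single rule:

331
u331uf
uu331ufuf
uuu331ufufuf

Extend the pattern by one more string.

Each term wraps the previous one in u on the left and uf on the right.
Applying this once more to uuu331ufufuf:

uuuu331ufufufuf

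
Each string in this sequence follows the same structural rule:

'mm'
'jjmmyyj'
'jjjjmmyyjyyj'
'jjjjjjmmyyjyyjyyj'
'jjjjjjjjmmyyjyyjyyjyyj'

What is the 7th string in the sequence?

Every step adds jj to the front and yyj to the end of the previous string.
From jjjjjjjjmmyyjyyjyyjyyj, 2 further steps: jjjjjjjjmmyyjyyjyyjyyj → jjjjjjjjjjmmyyjyyjyyjyyjyyj → (answer).

jjjjjjjjjjjjmmyyjyyjyyjyyjyyjyyj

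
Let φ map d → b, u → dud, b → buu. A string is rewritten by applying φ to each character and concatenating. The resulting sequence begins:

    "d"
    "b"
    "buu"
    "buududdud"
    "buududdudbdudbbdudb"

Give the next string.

Rewriting the 19 symbols of buududdudbdudbbdudb one by one yields buu dud dud b dud b b dud b buu b dud b buu buu b dud b buu; concatenated:

buududdudbdudbbdudbbuubdudbbuubuubdudbbuu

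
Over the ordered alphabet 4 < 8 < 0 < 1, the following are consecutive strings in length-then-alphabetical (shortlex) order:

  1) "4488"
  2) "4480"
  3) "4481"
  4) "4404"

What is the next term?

Treat 4404 as a base-4 numeral over the given alphabet and add one, carrying through any trailing 1's.

4408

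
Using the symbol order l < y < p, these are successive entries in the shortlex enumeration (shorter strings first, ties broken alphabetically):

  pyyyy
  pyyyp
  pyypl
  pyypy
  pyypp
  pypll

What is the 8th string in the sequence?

Continuing the enumeration 2 steps past pypll: pypll → pyply → (answer).

pyplp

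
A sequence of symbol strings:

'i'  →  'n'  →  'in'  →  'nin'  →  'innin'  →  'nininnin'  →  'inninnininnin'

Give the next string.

This is a Fibonacci-style word recurrence s(k) = s(k−2)·s(k−1): e.g. i·n = in.
Continuing: nininnin · inninnininnin gives term 8.

nininnininninnininnin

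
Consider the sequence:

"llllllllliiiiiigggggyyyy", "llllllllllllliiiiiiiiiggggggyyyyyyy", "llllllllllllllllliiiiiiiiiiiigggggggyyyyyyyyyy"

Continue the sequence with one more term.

The n-th term is 4n+1 l's then 3n i's then n+3 g's then 3n-2 y's, where the shown terms are n = 2, 3, 4.
For the next term, n = 5, so the run lengths are 21, 15, 8, 13.

llllllllllllllllllllliiiiiiiiiiiiiiiggggggggyyyyyyyyyyyyy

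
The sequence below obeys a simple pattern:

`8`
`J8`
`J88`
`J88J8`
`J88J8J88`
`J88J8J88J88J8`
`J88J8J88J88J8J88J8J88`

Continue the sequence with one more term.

J88J8J88J88J8J88J8J88J88J8J88J88J8

From term 3 onward, concatenate the last term with the second-to-last: J8·8 = J88, J88·J8 = J88J8, …
The next term joins J88J8J88J88J8J88J8J88 and J88J8J88J88J8.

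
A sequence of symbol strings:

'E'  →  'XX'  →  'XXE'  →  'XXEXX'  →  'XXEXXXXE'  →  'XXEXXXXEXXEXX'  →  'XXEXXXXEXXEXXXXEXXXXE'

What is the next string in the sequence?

XXEXXXXEXXEXXXXEXXXXEXXEXXXXEXXEXX

From term 3 onward, concatenate the last term with the second-to-last: XX·E = XXE, XXE·XX = XXEXX, …
The next term joins XXEXXXXEXXEXXXXEXXXXE and XXEXXXXEXXEXX.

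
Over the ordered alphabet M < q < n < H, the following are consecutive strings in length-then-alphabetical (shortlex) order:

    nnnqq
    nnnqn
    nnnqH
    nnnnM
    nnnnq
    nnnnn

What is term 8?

Stepping forward 2 times from nnnnn: nnnnn → nnnnH, then the target.

nnnHM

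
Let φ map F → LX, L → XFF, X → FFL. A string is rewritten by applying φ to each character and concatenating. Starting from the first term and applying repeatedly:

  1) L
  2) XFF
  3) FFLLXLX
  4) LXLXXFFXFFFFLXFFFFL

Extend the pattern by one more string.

Replace each of the 19 characters of LXLXXFFXFFFFLXFFFFL in place — XFF FFL XFF FFL FFL LX LX FFL LX LX LX LX XFF FFL LX LX LX LX XFF — and concatenate.

XFFFFLXFFFFLFFLLXLXFFLLXLXLXLXXFFFFLLXLXLXLXXFF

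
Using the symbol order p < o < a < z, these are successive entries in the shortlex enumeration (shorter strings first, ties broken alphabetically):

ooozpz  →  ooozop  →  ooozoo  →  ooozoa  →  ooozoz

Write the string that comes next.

The successor of ooozoz increments the rightmost position that isn't already z and resets every position after it to p.

ooozap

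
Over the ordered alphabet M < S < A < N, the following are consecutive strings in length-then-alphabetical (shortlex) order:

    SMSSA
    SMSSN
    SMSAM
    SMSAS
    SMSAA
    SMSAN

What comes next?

SMSNM

Find the rightmost character of SMSAN below N, bump it to the next letter, and reset everything to its right to M.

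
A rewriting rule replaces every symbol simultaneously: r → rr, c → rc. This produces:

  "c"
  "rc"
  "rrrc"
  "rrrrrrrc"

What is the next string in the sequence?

Rewriting each symbol of rrrrrrrc: r→rr, r→rr, r→rr, r→rr, r→rr, r→rr, r→rr, c→rc, which concatenates to rr rr rr rr rr rr rr rc.

rrrrrrrrrrrrrrrc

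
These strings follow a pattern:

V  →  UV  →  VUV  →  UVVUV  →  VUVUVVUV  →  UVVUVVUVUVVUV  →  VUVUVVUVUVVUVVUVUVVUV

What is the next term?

UVVUVVUVUVVUVVUVUVVUVUVVUVVUVUVVUV

From term 3 onward, concatenate the second-to-last term with the last: V·UV = VUV, UV·VUV = UVVUV, …
Continuing: UVVUVVUVUVVUV · VUVUVVUVUVVUVVUVUVVUV gives term 8.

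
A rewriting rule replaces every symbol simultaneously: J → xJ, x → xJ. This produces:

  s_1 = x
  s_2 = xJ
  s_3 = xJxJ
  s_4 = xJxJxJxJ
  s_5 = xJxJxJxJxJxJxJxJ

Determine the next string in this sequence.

Rewriting the 16 symbols of xJxJxJxJxJxJxJxJ one by one yields xJ xJ xJ xJ xJ xJ xJ xJ xJ xJ xJ xJ xJ xJ xJ xJ; concatenated:

xJxJxJxJxJxJxJxJxJxJxJxJxJxJxJxJ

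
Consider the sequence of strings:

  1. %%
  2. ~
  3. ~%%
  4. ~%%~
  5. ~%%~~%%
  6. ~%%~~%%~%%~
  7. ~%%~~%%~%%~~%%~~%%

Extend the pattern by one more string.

From term 3 onward, concatenate the last term with the second-to-last: ~·%% = ~%%, ~%%·~ = ~%%~, …
Continuing: ~%%~~%%~%%~~%%~~%% · ~%%~~%%~%%~ gives term 8.

~%%~~%%~%%~~%%~~%%~%%~~%%~%%~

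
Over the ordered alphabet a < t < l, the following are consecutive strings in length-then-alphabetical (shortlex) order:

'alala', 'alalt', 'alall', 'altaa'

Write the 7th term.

altta

Stepping forward 3 times from altaa: altaa → altat → altal, then the target.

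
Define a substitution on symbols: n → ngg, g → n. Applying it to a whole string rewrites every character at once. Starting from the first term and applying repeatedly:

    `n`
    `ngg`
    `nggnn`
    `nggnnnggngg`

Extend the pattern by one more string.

nggnnnggnggnggnnnggnn

Expanding nggnnnggngg: n→ngg, g→n, g→n, n→ngg, n→ngg, n→ngg, g→n, g→n, n→ngg, g→n, g→n. Concatenated: ngg n n ngg ngg ngg n n ngg n n.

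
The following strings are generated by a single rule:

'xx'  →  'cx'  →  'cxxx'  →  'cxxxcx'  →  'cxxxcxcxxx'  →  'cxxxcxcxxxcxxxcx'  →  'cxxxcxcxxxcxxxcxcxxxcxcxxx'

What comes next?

Each term (from the third on) is the previous term followed by the one before it: term 3 = cx·xx = cxxx.
So term 8 is cxxxcxcxxxcxxxcxcxxxcxcxxx·cxxxcxcxxxcxxxcx.

cxxxcxcxxxcxxxcxcxxxcxcxxxcxxxcxcxxxcxxxcx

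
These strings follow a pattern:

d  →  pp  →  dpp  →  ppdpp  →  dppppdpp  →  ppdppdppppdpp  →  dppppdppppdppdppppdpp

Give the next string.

This is a Fibonacci-style word recurrence s(k) = s(k−2)·s(k−1): e.g. d·pp = dpp.
The next term joins ppdppdppppdpp and dppppdppppdppdppppdpp.

ppdppdppppdppdppppdppppdppdppppdpp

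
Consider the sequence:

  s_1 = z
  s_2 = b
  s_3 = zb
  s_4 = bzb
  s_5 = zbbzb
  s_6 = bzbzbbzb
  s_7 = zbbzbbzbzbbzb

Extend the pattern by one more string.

This is a Fibonacci-style word recurrence s(k) = s(k−2)·s(k−1): e.g. z·b = zb.
So term 8 is bzbzbbzb·zbbzbbzbzbbzb.

bzbzbbzbzbbzbbzbzbbzb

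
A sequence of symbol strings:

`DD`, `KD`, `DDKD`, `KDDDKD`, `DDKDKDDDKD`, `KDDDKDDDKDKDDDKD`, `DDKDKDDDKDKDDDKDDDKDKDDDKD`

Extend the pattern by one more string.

This is a Fibonacci-style word recurrence s(k) = s(k−2)·s(k−1): e.g. DD·KD = DDKD.
Continuing: KDDDKDDDKDKDDDKD · DDKDKDDDKDKDDDKDDDKDKDDDKD gives term 8.

KDDDKDDDKDKDDDKDDDKDKDDDKDKDDDKDDDKDKDDDKD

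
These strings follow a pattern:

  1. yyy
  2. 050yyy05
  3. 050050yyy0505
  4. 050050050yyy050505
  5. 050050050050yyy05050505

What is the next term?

050050050050050yyy0505050505

s(k+1) = 050·s(k)·05, so each term gains 050 as a prefix and 05 as a suffix.
So the next term is 050·050050050050yyy05050505·05.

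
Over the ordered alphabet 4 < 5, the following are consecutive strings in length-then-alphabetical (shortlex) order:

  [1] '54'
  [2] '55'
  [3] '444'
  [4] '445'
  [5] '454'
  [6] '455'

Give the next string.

The successor of 455 increments the rightmost position that isn't already 5 and resets every position after it to 4.

544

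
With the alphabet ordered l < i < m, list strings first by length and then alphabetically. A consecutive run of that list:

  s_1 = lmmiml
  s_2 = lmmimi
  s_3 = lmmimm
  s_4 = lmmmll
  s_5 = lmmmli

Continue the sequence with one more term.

Find the rightmost character of lmmmli below m, bump it to the next letter, and reset everything to its right to l.

lmmmlm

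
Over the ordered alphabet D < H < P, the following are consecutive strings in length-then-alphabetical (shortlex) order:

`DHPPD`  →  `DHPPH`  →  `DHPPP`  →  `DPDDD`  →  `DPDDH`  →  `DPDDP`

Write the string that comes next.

Find the rightmost character of DPDDP below P, bump it to the next letter, and reset everything to its right to D.

DPDHD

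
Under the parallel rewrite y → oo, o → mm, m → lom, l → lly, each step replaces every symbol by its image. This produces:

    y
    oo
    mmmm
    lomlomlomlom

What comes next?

llymmlomllymmlomllymmlomllymmlom

Rewriting each symbol of lomlomlomlom: l→lly, o→mm, m→lom, l→lly, o→mm, m→lom, l→lly, o→mm, m→lom, l→lly, o→mm, m→lom, which concatenates to lly mm lom lly mm lom lly mm lom lly mm lom.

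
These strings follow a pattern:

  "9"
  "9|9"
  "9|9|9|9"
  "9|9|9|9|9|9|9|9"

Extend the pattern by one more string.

Each string is two copies of the previous one joined by '|'.
Doubling 9|9|9|9|9|9|9|9 with '|' between the halves:

9|9|9|9|9|9|9|9|9|9|9|9|9|9|9|9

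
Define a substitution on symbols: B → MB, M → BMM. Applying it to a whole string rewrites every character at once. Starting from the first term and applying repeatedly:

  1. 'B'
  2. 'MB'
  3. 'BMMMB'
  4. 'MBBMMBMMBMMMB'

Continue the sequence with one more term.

Replace each of the 13 characters of MBBMMBMMBMMMB in place — BMM MB MB BMM BMM MB BMM BMM MB BMM BMM BMM MB — and concatenate.

BMMMBMBBMMBMMMBBMMBMMMBBMMBMMBMMMB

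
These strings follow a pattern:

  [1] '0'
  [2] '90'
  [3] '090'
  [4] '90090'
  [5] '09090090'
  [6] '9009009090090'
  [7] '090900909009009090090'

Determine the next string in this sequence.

This is a Fibonacci-style word recurrence s(k) = s(k−2)·s(k−1): e.g. 0·90 = 090.
Continuing: 9009009090090 · 090900909009009090090 gives term 8.

9009009090090090900909009009090090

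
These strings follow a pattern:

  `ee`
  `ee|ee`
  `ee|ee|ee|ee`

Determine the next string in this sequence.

Every step duplicates the string with '|' between the halves.
Doubling ee|ee|ee|ee with '|' between the halves:

ee|ee|ee|ee|ee|ee|ee|ee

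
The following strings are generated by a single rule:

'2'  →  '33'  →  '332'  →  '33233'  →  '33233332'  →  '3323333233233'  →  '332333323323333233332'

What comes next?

3323333233233332333323323333233233

From term 3 onward, concatenate the last term with the second-to-last: 33·2 = 332, 332·33 = 33233, …
The next term joins 332333323323333233332 and 3323333233233.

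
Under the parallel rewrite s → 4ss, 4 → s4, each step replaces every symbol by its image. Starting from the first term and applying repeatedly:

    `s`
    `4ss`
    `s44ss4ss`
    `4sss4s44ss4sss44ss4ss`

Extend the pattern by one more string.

Replace each of the 21 characters of 4sss4s44ss4sss44ss4ss in place — s4 4ss 4ss 4ss s4 4ss s4 s4 4ss 4ss s4 4ss 4ss 4ss s4 s4 4ss 4ss s4 4ss 4ss — and concatenate.

s44ss4ss4sss44sss4s44ss4sss44ss4ss4sss4s44ss4sss44ss4ss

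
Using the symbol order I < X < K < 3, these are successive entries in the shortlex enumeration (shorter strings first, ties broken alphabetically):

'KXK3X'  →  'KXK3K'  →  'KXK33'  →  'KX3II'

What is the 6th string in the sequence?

Continuing the enumeration 2 steps past KX3II: KX3II → KX3IX → (answer).

KX3IK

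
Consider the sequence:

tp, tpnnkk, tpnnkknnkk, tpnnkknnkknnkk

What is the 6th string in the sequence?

The strings grow by a fixed suffix nnkk each time.
From tpnnkknnkknnkk, 2 further steps: tpnnkknnkknnkk → tpnnkknnkknnkknnkk → (answer).

tpnnkknnkknnkknnkknnkk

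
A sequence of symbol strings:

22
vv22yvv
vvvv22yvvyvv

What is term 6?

Each term wraps the previous one in vv on the left and yvv on the right.
From vvvv22yvvyvv, 3 further steps: vvvv22yvvyvv → vvvvvv22yvvyvvyvv → vvvvvvvv22yvvyvvyvvyvv → (answer).

vvvvvvvvvv22yvvyvvyvvyvvyvv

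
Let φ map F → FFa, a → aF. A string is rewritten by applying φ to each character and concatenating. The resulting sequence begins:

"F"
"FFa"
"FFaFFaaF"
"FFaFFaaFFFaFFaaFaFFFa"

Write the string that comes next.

Applying the rule to each of the 21 symbols of FFaFFaaFFFaFFaaFaFFFa gives the pieces FFa FFa aF FFa FFa aF aF FFa FFa FFa aF FFa FFa aF aF FFa aF FFa FFa FFa aF, which concatenate to the answer.

FFaFFaaFFFaFFaaFaFFFaFFaFFaaFFFaFFaaFaFFFaaFFFaFFaFFaaF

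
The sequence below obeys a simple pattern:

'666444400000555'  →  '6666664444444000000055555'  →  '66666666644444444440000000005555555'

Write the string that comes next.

666666666666444444444444400000000000555555555

Each string has the form 6^{3n} 4^{3n+1} 0^{2n+3} 5^{2n+1} (n = 1, 2, …).
Setting n = 4 gives 12, 13, 11, 9 characters in each block.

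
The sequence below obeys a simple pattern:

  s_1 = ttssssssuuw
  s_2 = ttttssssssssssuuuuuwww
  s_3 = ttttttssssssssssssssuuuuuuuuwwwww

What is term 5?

Term n consists of 2n t's, followed by 4n+2 s's, followed by 3n-1 u's, followed by 2n-1 w's (n = 1, 2, …).
For term 5, n = 5, so the run lengths are 10, 22, 14, 9.

ttttttttttssssssssssssssssssssssuuuuuuuuuuuuuuwwwwwwwww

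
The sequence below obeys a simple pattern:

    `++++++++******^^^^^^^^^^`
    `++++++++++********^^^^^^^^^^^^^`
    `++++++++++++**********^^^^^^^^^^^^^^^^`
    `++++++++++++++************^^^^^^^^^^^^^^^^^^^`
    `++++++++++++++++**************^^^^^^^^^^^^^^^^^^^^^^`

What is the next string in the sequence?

++++++++++++++++++****************^^^^^^^^^^^^^^^^^^^^^^^^^

The n-th term is 2n+2 +'s then 2n *'s then 3n+1 ^'s, where the shown terms are n = 3, 4, 5, 6, 7.
Setting n = 8 gives 18, 16, 25 characters in each block.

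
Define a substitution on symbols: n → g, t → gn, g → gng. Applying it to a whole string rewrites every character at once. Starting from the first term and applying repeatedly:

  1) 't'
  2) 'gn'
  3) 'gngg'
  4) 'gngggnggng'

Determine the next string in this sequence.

gngggnggnggngggnggngggng

Expanding gngggnggng: g→gng, n→g, g→gng, g→gng, g→gng, n→g, g→gng, g→gng, n→g, g→gng. Concatenated: gng g gng gng gng g gng gng g gng.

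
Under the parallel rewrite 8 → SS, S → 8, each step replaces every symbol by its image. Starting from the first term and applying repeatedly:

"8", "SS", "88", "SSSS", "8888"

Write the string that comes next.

SSSSSSSS

Rewriting each symbol of 8888: 8→SS, 8→SS, 8→SS, 8→SS, which concatenates to SS SS SS SS.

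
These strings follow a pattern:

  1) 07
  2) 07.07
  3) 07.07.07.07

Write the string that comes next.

Each string is two copies of the previous one joined by '.'.
Doubling 07.07.07.07 with '.' between the halves:

07.07.07.07.07.07.07.07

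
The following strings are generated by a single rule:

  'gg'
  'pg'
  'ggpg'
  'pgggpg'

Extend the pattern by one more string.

Each term (from the third on) is the two preceding terms concatenated in order: term 3 = gg·pg = ggpg.
The next term joins ggpg and pgggpg.

ggpgpgggpg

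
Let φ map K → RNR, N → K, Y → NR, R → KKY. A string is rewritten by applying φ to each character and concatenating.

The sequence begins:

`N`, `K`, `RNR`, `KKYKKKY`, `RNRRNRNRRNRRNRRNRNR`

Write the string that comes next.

φ(RNRRNRNRRNRRNRRNRNR) expands symbol-by-symbol to KKY K KKY KKY K KKY K KKY KKY K KKY KKY K KKY KKY K KKY K KKY; joining the 19 pieces gives the next term.

KKYKKKYKKYKKKYKKKYKKYKKKYKKYKKKYKKYKKKYKKKY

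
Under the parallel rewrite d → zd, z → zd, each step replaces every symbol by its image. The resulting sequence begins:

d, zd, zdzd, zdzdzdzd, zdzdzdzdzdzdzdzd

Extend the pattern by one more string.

zdzdzdzdzdzdzdzdzdzdzdzdzdzdzdzd

φ(zdzdzdzdzdzdzdzd) expands symbol-by-symbol to zd zd zd zd zd zd zd zd zd zd zd zd zd zd zd zd; joining the 16 pieces gives the next term.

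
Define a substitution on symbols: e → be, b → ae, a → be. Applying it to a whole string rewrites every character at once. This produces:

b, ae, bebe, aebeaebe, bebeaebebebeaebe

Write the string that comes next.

aebeaebebebeaebeaebeaebebebeaebe

Applying the rule to each of the 16 symbols of bebeaebebebeaebe gives the pieces ae be ae be be be ae be ae be ae be be be ae be, which concatenate to the answer.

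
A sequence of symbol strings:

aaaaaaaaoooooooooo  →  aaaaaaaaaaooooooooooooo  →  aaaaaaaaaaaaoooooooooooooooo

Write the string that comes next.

Each string has the form a^{2n+2} o^{3n+1}, where the shown terms are n = 3, 4, 5.
Setting n = 6 gives 14, 19 characters in each block.

aaaaaaaaaaaaaaooooooooooooooooooo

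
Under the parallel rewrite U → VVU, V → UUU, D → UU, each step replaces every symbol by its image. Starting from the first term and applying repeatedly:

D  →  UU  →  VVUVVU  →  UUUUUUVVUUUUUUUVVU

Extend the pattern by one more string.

VVUVVUVVUVVUVVUVVUUUUUUUVVUVVUVVUVVUVVUVVUVVUUUUUUUVVU

φ(UUUUUUVVUUUUUUUVVU) expands symbol-by-symbol to VVU VVU VVU VVU VVU VVU UUU UUU VVU VVU VVU VVU VVU VVU VVU UUU UUU VVU; joining the 18 pieces gives the next term.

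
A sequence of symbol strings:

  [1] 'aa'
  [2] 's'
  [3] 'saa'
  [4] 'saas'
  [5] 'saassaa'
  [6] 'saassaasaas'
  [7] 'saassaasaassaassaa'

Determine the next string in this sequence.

Each term (from the third on) is the previous term followed by the one before it: term 3 = s·aa = saa.
So term 8 is saassaasaassaassaa·saassaasaas.

saassaasaassaassaasaassaasaas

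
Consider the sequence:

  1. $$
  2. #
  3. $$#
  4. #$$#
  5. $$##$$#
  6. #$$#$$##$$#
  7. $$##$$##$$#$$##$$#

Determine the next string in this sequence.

From term 3 onward, concatenate the second-to-last term with the last: $$·# = $$#, #·$$# = #$$#, …
So term 8 is #$$#$$##$$#·$$##$$##$$#$$##$$#.

#$$#$$##$$#$$##$$##$$#$$##$$#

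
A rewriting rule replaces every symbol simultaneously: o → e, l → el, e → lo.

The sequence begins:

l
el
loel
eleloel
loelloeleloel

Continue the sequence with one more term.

Replace each of the 13 characters of loelloeleloel in place — el e lo el el e lo el lo el e lo el — and concatenate.

eleloeleleloelloeleloel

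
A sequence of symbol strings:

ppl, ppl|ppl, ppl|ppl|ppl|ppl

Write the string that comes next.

ppl|ppl|ppl|ppl|ppl|ppl|ppl|ppl

s(k+1) = s(k)·|·s(k) — each term doubles the last with '|' between the halves.
One more doubling of ppl|ppl|ppl|ppl gives the answer.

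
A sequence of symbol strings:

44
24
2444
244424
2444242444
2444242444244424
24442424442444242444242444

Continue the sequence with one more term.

From term 3 onward, concatenate the last term with the second-to-last: 24·44 = 2444, 2444·24 = 244424, …
Continuing: 24442424442444242444242444 · 2444242444244424 gives term 8.

244424244424442424442424442444242444244424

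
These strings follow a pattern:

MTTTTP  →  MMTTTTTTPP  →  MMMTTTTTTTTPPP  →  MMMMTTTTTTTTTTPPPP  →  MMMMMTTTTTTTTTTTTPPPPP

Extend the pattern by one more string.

MMMMMMTTTTTTTTTTTTTTPPPPPP

The n-th term is n-1 M's then 2n T's then n-1 P's, where the shown terms are n = 2, 3, 4, 5, 6.
At n = 7 the blocks have lengths 6, 14, 6.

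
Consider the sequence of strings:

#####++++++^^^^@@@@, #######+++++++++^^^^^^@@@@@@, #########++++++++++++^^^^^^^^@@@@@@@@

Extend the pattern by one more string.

###########+++++++++++++++^^^^^^^^^^@@@@@@@@@@

The n-th term is 2n+1 #'s then 3n +'s then 2n ^'s then 2n @'s, where the shown terms are n = 2, 3, 4.
Setting n = 5 gives 11, 15, 10, 10 characters in each block.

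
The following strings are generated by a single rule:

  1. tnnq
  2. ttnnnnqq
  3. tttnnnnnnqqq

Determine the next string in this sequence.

ttttnnnnnnnnqqqq

Each string has the form t^{n} n^{2n} q^{n} (n = 1, 2, …).
At n = 4 the blocks have lengths 4, 8, 4.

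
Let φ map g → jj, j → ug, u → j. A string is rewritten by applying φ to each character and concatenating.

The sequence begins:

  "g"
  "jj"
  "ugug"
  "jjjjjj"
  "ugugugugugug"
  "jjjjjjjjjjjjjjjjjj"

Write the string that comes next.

ugugugugugugugugugugugugugugugugugug

Replace each of the 18 characters of jjjjjjjjjjjjjjjjjj in place — ug ug ug ug ug ug ug ug ug ug ug ug ug ug ug ug ug ug — and concatenate.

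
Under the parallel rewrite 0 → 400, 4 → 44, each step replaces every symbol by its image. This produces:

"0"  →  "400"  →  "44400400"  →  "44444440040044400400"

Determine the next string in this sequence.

Replace each of the 20 characters of 44444440040044400400 in place — 44 44 44 44 44 44 44 400 400 44 400 400 44 44 44 400 400 44 400 400 — and concatenate.

444444444444444004004440040044444440040044400400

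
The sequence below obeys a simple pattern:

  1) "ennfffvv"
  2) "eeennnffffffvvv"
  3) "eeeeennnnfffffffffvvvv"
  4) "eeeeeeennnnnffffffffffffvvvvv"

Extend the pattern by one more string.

eeeeeeeeennnnnnfffffffffffffffvvvvvv

Each string has the form e^{2n-1} n^{n+1} f^{3n} v^{n+1} (n = 1, 2, …).
For the next term, n = 5, so the run lengths are 9, 6, 15, 6.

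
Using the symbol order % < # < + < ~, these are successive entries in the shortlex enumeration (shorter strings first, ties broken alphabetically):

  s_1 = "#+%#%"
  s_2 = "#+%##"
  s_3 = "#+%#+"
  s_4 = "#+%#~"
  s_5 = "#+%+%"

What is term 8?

#+%+~

Stepping forward 3 times from #+%+%: #+%+% → #+%+# → #+%++, then the target.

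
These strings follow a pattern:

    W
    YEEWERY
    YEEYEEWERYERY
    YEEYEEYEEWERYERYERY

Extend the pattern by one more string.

s(k+1) = YEE·s(k)·ERY, so each term gains YEE as a prefix and ERY as a suffix.
Applying this once more to YEEYEEYEEWERYERYERY:

YEEYEEYEEYEEWERYERYERYERY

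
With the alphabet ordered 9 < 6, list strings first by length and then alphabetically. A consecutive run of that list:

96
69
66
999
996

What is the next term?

969

Find the rightmost character of 996 below 6, bump it to the next letter, and reset everything to its right to 9.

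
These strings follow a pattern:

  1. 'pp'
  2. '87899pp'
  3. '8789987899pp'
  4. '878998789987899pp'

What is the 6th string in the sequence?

8789987899878998789987899pp

Each term is the previous one with 87899 prepended.
From 878998789987899pp, 2 further steps: 878998789987899pp → 87899878998789987899pp → (answer).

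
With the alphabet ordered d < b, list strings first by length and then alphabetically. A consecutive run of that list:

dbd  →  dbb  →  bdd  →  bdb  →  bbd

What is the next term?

Treat bbd as a base-2 numeral over the given alphabet and add one, carrying through any trailing b's.

bbb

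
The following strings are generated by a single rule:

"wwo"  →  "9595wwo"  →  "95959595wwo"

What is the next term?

The strings grow by a fixed prefix 9595 each time.
So the next term is 9595·95959595wwo.

959595959595wwo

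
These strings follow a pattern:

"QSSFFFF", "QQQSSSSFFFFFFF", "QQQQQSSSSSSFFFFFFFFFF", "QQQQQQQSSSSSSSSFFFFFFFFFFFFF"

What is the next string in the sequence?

QQQQQQQQQSSSSSSSSSSFFFFFFFFFFFFFFFF

Each string has the form Q^{2n-1} S^{2n} F^{3n+1} (n = 1, 2, …).
Setting n = 5 gives 9, 10, 16 characters in each block.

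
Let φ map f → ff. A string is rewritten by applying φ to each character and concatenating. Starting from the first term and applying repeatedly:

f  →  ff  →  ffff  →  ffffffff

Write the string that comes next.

ffffffffffffffff

Expanding ffffffff: f→ff, f→ff, f→ff, f→ff, f→ff, f→ff, f→ff, f→ff. Concatenated: ff ff ff ff ff ff ff ff.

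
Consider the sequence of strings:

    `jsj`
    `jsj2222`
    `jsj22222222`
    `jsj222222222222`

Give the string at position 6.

jsj22222222222222222222

Each term is the previous one with 2222 appended.
From jsj222222222222, 2 further steps: jsj222222222222 → jsj2222222222222222 → (answer).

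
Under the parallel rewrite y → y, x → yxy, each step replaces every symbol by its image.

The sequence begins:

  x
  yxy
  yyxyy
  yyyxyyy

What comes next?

yyyyxyyyy

Rewriting each symbol of yyyxyyy: y→y, y→y, y→y, x→yxy, y→y, y→y, y→y, which concatenates to y y y yxy y y y.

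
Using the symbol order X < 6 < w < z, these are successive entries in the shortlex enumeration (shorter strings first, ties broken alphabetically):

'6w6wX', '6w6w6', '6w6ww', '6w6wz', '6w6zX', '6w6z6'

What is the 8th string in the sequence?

6w6zz

Advancing 2 positions from 6w6z6 through 6w6z6 → 6w6zw reaches term 8.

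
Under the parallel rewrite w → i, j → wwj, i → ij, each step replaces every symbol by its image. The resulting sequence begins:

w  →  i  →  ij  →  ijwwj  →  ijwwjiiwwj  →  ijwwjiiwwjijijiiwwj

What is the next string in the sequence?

Rewriting the 19 symbols of ijwwjiiwwjijijiiwwj one by one yields ij wwj i i wwj ij ij i i wwj ij wwj ij wwj ij ij i i wwj; concatenated:

ijwwjiiwwjijijiiwwjijwwjijwwjijijiiwwj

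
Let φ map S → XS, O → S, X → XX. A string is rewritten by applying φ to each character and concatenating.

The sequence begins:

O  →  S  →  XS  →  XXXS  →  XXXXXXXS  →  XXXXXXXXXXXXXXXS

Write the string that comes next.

Applying the rule to each of the 16 symbols of XXXXXXXXXXXXXXXS gives the pieces XX XX XX XX XX XX XX XX XX XX XX XX XX XX XX XS, which concatenate to the answer.

XXXXXXXXXXXXXXXXXXXXXXXXXXXXXXXS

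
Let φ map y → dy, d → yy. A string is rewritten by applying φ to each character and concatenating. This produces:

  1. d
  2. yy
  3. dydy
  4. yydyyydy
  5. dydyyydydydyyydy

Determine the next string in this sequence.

Applying the rule to each of the 16 symbols of dydyyydydydyyydy gives the pieces yy dy yy dy dy dy yy dy yy dy yy dy dy dy yy dy, which concatenate to the answer.

yydyyydydydyyydyyydyyydydydyyydy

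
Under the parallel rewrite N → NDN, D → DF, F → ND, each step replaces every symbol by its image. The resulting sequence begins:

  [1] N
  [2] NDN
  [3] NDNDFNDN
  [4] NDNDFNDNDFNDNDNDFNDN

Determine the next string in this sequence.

NDNDFNDNDFNDNDNDFNDNDFNDNDNDFNDNDFNDNDFNDNDNDFNDN

Applying the rule to each of the 20 symbols of NDNDFNDNDFNDNDNDFNDN gives the pieces NDN DF NDN DF ND NDN DF NDN DF ND NDN DF NDN DF NDN DF ND NDN DF NDN, which concatenate to the answer.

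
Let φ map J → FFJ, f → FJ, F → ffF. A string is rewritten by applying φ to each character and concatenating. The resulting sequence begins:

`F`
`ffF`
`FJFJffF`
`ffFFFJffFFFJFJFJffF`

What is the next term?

Rewriting the 19 symbols of ffFFFJffFFFJFJFJffF one by one yields FJ FJ ffF ffF ffF FFJ FJ FJ ffF ffF ffF FFJ ffF FFJ ffF FFJ FJ FJ ffF; concatenated:

FJFJffFffFffFFFJFJFJffFffFffFFFJffFFFJffFFFJFJFJffF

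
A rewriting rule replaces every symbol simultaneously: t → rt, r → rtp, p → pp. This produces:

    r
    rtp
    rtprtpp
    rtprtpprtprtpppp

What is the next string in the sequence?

φ(rtprtpprtprtpppp) expands symbol-by-symbol to rtp rt pp rtp rt pp pp rtp rt pp rtp rt pp pp pp pp; joining the 16 pieces gives the next term.

rtprtpprtprtpppprtprtpprtprtpppppppp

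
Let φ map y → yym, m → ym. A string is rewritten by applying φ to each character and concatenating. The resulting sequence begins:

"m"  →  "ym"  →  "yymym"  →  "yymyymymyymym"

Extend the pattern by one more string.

Rewriting the 13 symbols of yymyymymyymym one by one yields yym yym ym yym yym ym yym ym yym yym ym yym ym; concatenated:

yymyymymyymyymymyymymyymyymymyymym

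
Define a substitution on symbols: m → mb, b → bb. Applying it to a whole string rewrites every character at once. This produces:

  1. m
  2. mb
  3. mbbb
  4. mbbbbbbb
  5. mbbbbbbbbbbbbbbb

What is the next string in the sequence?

Rewriting the 16 symbols of mbbbbbbbbbbbbbbb one by one yields mb bb bb bb bb bb bb bb bb bb bb bb bb bb bb bb; concatenated:

mbbbbbbbbbbbbbbbbbbbbbbbbbbbbbbb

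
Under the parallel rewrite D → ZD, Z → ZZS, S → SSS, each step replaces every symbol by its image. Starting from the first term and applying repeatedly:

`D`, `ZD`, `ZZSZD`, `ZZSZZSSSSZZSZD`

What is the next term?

Applying the rule to each of the 14 symbols of ZZSZZSSSSZZSZD gives the pieces ZZS ZZS SSS ZZS ZZS SSS SSS SSS SSS ZZS ZZS SSS ZZS ZD, which concatenate to the answer.

ZZSZZSSSSZZSZZSSSSSSSSSSSSSZZSZZSSSSZZSZD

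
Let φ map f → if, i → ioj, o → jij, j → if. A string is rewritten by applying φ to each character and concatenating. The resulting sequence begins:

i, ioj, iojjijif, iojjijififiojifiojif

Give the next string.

Replace each of the 20 characters of iojjijififiojifiojif in place — ioj jij if if ioj if ioj if ioj if ioj jij if ioj if ioj jij if ioj if — and concatenate.

iojjijififiojifiojifiojifiojjijifiojifiojjijifiojif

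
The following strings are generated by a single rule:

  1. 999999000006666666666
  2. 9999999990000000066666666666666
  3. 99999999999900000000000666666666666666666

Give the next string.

999999999999999000000000000006666666666666666666666

Term n consists of 3n 9's, followed by 3n-1 0's, followed by 4n+2 6's, where the shown terms are n = 2, 3, 4.
Setting n = 5 gives 15, 14, 22 characters in each block.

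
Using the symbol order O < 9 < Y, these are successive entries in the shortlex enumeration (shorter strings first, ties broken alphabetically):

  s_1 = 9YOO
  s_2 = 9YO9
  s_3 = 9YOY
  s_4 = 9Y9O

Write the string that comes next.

Treat 9Y9O as a base-3 numeral over the given alphabet and add one, carrying through any trailing Y's.

9Y99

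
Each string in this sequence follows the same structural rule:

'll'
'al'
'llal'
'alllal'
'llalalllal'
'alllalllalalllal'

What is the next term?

From term 3 onward, concatenate the second-to-last term with the last: ll·al = llal, al·llal = alllal, …
Continuing: llalalllal · alllalllalalllal gives term 7.

llalalllalalllalllalalllal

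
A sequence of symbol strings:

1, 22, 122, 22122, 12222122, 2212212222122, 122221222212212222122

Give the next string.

2212212222122122221222212212222122

This is a Fibonacci-style word recurrence s(k) = s(k−2)·s(k−1): e.g. 1·22 = 122.
So term 8 is 2212212222122·122221222212212222122.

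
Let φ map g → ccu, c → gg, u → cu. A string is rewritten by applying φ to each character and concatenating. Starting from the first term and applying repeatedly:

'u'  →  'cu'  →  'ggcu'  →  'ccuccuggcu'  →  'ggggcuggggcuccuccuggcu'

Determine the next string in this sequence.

Rewriting the 22 symbols of ggggcuggggcuccuccuggcu one by one yields ccu ccu ccu ccu gg cu ccu ccu ccu ccu gg cu gg gg cu gg gg cu ccu ccu gg cu; concatenated:

ccuccuccuccuggcuccuccuccuccuggcuggggcuggggcuccuccuggcu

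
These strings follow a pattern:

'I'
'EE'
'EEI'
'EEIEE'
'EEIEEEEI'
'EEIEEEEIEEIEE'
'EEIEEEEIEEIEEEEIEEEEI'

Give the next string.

From term 3 onward, concatenate the last term with the second-to-last: EE·I = EEI, EEI·EE = EEIEE, …
So term 8 is EEIEEEEIEEIEEEEIEEEEI·EEIEEEEIEEIEE.

EEIEEEEIEEIEEEEIEEEEIEEIEEEEIEEIEE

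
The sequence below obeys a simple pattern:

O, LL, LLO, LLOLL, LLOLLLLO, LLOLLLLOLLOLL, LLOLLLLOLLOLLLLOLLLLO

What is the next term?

From term 3 onward, concatenate the last term with the second-to-last: LL·O = LLO, LLO·LL = LLOLL, …
The next term joins LLOLLLLOLLOLLLLOLLLLO and LLOLLLLOLLOLL.

LLOLLLLOLLOLLLLOLLLLOLLOLLLLOLLOLL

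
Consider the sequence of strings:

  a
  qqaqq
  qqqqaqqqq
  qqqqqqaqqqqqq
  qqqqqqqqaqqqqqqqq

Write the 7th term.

qqqqqqqqqqqqaqqqqqqqqqqqq

Every step adds qq to the front and qq to the end of the previous string.
From qqqqqqqqaqqqqqqqq, 2 further steps: qqqqqqqqaqqqqqqqq → qqqqqqqqqqaqqqqqqqqqq → (answer).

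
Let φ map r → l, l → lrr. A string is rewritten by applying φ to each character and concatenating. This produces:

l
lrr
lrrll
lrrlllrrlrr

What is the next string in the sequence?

Expanding lrrlllrrlrr: l→lrr, r→l, r→l, l→lrr, l→lrr, l→lrr, r→l, r→l, l→lrr, r→l, r→l. Concatenated: lrr l l lrr lrr lrr l l lrr l l.

lrrlllrrlrrlrrlllrrll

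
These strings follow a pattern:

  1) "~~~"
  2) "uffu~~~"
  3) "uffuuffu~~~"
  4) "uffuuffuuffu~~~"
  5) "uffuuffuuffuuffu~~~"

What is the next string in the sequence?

The strings grow by a fixed prefix uffu each time.
One more step from uffuuffuuffuuffu~~~ gives the answer.

uffuuffuuffuuffuuffu~~~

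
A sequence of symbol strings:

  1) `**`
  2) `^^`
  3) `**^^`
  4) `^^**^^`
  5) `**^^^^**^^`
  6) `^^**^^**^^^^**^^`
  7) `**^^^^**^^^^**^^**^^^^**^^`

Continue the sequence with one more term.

Each term (from the third on) is the two preceding terms concatenated in order: term 3 = **·^^ = **^^.
The next term joins ^^**^^**^^^^**^^ and **^^^^**^^^^**^^**^^^^**^^.

^^**^^**^^^^**^^**^^^^**^^^^**^^**^^^^**^^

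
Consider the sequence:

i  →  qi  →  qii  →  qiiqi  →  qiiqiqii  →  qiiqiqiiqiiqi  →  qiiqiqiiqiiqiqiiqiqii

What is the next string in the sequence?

This is a Fibonacci-style word recurrence s(k) = s(k−1)·s(k−2): e.g. qi·i = qii.
The next term joins qiiqiqiiqiiqiqiiqiqii and qiiqiqiiqiiqi.

qiiqiqiiqiiqiqiiqiqiiqiiqiqiiqiiqi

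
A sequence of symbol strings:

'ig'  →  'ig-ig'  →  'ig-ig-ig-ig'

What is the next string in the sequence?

ig-ig-ig-ig-ig-ig-ig-ig

s(k+1) = s(k)·-·s(k) — each term doubles the last with '-' between the halves.
So the next term is two copies of ig-ig-ig-ig with '-' between the halves.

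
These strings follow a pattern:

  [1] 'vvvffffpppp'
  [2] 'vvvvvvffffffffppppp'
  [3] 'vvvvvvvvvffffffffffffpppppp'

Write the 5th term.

The n-th term is 3n v's then 4n f's then n+3 p's (n = 1, 2, …).
For term 5, n = 5, so the run lengths are 15, 20, 8.

vvvvvvvvvvvvvvvffffffffffffffffffffpppppppp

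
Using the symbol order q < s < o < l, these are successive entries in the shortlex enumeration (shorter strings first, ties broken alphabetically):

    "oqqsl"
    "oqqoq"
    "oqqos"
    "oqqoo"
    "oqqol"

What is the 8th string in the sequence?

oqqlo

Stepping forward 3 times from oqqol: oqqol → oqqlq → oqqls, then the target.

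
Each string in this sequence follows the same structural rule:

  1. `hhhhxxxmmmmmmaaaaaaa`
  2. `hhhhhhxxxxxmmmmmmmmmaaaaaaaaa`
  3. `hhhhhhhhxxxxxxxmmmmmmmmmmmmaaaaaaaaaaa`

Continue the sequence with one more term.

Each string has the form h^{2n} x^{2n-1} m^{3n} a^{2n+3}, where the shown terms are n = 2, 3, 4.
For the next term, n = 5, so the run lengths are 10, 9, 15, 13.

hhhhhhhhhhxxxxxxxxxmmmmmmmmmmmmmmmaaaaaaaaaaaaa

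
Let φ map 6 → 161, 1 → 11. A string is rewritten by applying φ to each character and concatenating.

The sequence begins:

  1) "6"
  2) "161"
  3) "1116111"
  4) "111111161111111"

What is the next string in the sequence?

Applying the rule to each of the 15 symbols of 111111161111111 gives the pieces 11 11 11 11 11 11 11 161 11 11 11 11 11 11 11, which concatenate to the answer.

1111111111111116111111111111111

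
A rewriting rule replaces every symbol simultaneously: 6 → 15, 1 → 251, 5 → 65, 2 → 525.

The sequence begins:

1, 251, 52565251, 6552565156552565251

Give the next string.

1565655256515652516515656552565156552565251

φ(6552565156552565251) expands symbol-by-symbol to 15 65 65 525 65 15 65 251 65 15 65 65 525 65 15 65 525 65 251; joining the 19 pieces gives the next term.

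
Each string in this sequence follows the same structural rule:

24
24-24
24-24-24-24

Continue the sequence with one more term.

s(k+1) = s(k)·-·s(k) — each term doubles the last with '-' between the halves.
Doubling 24-24-24-24 with '-' between the halves:

24-24-24-24-24-24-24-24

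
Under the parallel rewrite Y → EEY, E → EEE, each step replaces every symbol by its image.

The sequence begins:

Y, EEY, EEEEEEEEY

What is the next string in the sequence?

Expanding EEEEEEEEY: E→EEE, E→EEE, E→EEE, E→EEE, E→EEE, E→EEE, E→EEE, E→EEE, Y→EEY. Concatenated: EEE EEE EEE EEE EEE EEE EEE EEE EEY.

EEEEEEEEEEEEEEEEEEEEEEEEEEY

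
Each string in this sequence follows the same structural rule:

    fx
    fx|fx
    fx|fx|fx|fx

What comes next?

Every step duplicates the string with '|' between the halves.
One more doubling of fx|fx|fx|fx gives the answer.

fx|fx|fx|fx|fx|fx|fx|fx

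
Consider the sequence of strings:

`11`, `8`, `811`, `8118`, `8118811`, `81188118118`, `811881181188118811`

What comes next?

81188118118811881181188118118

Each term (from the third on) is the previous term followed by the one before it: term 3 = 8·11 = 811.
Continuing: 811881181188118811 · 81188118118 gives term 8.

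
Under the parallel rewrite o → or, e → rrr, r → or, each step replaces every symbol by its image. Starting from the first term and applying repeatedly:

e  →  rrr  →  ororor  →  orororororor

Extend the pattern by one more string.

orororororororororororor

Rewriting each symbol of orororororor: o→or, r→or, o→or, r→or, o→or, r→or, o→or, r→or, o→or, r→or, o→or, r→or, which concatenates to or or or or or or or or or or or or.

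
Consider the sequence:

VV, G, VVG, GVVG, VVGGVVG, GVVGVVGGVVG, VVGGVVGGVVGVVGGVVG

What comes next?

GVVGVVGGVVGVVGGVVGGVVGVVGGVVG

Each term (from the third on) is the two preceding terms concatenated in order: term 3 = VV·G = VVG.
The next term joins GVVGVVGGVVG and VVGGVVGGVVGVVGGVVG.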